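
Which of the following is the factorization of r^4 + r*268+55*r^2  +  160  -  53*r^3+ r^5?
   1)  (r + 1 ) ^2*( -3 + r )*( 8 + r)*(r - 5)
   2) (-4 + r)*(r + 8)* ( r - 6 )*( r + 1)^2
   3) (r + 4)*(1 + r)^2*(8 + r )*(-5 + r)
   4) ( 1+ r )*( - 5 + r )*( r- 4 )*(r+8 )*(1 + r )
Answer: 4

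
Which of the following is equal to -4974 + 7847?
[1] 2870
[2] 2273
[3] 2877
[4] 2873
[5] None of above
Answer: 4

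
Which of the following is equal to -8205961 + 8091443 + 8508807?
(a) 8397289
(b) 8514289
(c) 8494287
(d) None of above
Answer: d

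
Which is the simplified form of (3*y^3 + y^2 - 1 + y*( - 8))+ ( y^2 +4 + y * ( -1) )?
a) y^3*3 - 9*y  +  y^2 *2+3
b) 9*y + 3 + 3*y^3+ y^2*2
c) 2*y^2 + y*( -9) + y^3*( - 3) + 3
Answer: a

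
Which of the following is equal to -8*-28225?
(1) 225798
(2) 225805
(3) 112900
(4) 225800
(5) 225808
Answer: 4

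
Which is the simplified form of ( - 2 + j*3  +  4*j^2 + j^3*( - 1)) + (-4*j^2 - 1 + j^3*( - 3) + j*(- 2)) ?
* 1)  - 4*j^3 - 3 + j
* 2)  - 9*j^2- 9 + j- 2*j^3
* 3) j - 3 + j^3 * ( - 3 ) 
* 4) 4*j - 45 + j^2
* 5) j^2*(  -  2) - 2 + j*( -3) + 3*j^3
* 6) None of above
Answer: 1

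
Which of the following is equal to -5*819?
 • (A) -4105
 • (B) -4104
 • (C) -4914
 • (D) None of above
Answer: D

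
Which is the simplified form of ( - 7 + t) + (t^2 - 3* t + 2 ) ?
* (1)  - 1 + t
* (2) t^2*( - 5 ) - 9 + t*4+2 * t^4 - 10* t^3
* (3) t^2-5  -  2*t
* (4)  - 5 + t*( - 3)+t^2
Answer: 3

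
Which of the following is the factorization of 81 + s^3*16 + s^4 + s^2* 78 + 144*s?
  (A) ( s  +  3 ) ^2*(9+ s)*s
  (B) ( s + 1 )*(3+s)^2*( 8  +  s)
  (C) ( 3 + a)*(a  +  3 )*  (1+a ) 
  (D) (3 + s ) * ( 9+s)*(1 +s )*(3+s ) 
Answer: D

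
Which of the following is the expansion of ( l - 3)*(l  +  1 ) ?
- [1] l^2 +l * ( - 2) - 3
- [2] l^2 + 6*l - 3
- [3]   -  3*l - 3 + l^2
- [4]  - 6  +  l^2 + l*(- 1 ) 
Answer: 1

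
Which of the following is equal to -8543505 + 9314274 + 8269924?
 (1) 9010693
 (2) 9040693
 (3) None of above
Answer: 2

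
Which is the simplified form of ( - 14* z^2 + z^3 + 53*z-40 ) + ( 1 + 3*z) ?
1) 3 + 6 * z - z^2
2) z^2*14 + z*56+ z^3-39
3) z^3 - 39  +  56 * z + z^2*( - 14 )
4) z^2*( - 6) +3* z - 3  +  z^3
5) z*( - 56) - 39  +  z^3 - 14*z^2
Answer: 3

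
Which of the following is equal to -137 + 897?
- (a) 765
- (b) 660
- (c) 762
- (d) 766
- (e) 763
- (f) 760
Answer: f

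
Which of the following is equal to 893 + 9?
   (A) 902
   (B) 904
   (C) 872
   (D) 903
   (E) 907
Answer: A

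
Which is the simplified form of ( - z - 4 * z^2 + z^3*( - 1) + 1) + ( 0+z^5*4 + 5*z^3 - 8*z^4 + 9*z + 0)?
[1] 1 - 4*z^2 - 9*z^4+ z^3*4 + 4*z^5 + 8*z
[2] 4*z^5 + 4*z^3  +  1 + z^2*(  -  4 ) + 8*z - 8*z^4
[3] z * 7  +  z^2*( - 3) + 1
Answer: 2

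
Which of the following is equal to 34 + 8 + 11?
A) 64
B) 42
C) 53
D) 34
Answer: C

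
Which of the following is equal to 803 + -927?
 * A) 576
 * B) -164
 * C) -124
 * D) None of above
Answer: C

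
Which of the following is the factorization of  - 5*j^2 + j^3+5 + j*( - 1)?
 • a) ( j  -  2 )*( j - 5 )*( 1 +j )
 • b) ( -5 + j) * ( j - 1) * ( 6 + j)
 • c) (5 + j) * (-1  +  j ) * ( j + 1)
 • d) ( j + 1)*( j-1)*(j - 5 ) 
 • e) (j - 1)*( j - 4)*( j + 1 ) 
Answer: d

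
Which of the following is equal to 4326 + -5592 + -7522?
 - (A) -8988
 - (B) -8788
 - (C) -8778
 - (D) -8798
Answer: B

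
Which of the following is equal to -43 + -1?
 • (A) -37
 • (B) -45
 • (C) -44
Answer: C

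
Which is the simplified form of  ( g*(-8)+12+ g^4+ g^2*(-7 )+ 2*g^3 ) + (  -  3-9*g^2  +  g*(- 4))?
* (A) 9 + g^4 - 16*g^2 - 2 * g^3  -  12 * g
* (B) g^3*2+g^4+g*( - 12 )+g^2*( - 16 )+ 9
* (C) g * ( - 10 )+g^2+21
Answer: B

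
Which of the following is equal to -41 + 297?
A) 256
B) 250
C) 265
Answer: A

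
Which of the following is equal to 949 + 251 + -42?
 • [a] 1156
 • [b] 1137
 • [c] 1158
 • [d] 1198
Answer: c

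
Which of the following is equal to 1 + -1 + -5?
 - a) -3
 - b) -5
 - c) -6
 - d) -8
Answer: b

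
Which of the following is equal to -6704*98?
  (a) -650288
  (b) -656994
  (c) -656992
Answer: c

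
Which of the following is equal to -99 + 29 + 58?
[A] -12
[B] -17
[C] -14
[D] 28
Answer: A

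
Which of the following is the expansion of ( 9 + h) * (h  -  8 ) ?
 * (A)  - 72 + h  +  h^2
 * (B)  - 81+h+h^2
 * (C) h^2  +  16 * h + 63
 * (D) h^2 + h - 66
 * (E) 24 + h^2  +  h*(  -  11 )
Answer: A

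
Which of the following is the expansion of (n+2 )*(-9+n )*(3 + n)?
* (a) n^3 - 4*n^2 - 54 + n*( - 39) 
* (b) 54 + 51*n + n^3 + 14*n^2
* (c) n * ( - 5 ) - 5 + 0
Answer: a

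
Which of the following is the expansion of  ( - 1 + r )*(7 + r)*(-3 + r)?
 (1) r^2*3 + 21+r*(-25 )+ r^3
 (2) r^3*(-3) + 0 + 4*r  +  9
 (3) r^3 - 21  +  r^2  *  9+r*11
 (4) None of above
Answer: 1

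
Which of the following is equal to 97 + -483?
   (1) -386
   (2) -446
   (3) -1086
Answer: 1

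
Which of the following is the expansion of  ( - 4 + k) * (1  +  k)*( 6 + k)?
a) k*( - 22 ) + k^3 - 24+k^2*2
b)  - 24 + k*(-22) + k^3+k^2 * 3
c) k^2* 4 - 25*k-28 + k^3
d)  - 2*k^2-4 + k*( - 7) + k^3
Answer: b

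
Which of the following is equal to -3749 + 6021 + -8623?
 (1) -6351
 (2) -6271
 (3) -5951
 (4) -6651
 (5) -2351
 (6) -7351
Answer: 1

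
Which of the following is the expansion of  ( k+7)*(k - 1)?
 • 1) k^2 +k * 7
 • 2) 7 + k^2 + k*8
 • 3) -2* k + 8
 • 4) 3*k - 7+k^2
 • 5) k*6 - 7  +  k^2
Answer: 5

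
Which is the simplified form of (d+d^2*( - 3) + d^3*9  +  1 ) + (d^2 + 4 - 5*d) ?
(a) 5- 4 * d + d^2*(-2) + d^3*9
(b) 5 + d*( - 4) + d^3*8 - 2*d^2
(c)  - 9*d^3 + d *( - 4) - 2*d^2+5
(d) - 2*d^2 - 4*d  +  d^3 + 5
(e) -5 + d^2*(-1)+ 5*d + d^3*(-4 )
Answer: a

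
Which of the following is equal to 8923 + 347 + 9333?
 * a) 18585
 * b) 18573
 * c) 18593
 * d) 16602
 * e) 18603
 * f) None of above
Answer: e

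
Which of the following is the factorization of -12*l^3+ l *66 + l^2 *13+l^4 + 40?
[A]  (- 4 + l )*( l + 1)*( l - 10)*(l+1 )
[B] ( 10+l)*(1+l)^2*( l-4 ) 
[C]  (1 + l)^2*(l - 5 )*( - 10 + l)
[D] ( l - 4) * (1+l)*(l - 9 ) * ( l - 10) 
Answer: A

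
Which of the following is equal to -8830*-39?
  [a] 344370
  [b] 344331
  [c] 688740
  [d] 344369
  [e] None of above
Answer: a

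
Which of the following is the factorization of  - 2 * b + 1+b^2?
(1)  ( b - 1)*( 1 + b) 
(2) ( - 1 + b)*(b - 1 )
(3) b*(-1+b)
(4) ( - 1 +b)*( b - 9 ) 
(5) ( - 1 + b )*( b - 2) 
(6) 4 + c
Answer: 2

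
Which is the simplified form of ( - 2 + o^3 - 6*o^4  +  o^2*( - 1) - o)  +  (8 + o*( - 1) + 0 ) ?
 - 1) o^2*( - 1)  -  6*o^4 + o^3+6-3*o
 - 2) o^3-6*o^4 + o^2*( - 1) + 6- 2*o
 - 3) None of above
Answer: 2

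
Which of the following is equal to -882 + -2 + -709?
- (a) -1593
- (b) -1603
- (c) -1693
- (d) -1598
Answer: a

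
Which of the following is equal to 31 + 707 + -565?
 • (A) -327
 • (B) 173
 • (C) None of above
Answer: B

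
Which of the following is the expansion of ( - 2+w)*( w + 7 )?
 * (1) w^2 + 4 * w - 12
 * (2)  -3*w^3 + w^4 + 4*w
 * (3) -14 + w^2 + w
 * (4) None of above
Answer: 4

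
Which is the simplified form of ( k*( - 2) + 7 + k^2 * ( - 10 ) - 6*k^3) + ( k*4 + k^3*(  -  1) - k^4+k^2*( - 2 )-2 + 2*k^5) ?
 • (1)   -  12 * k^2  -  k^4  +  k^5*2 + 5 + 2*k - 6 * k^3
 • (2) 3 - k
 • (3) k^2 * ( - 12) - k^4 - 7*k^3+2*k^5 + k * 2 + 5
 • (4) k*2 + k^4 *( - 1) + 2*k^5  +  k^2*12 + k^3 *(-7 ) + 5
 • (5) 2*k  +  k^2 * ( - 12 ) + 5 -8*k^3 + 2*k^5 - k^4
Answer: 3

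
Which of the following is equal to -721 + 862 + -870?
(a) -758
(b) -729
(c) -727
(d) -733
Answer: b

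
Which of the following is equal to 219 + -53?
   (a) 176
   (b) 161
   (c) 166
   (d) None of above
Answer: c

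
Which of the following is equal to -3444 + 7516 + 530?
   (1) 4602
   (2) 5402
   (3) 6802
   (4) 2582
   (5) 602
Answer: 1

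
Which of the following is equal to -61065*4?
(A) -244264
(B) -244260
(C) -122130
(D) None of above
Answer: B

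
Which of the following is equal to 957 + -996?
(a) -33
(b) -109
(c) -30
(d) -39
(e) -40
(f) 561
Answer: d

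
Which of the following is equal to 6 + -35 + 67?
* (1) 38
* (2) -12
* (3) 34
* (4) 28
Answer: 1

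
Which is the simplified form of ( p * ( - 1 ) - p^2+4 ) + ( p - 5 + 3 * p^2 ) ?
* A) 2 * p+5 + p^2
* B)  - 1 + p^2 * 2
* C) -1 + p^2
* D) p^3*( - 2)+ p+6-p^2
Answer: B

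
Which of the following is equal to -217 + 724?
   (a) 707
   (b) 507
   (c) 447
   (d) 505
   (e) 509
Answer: b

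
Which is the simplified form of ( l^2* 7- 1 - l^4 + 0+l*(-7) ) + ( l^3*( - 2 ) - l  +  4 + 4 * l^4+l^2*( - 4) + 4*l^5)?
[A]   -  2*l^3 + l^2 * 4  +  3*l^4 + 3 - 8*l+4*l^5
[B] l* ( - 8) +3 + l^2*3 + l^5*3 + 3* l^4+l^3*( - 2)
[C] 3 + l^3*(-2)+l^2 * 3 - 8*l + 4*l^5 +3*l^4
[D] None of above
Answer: C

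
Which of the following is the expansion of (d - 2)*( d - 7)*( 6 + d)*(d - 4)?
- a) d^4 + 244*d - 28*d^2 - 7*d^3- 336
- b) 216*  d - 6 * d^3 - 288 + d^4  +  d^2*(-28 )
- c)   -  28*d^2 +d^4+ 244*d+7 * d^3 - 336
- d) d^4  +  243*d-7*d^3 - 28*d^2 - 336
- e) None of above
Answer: a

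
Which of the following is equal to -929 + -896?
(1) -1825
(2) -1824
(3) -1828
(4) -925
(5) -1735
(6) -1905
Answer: 1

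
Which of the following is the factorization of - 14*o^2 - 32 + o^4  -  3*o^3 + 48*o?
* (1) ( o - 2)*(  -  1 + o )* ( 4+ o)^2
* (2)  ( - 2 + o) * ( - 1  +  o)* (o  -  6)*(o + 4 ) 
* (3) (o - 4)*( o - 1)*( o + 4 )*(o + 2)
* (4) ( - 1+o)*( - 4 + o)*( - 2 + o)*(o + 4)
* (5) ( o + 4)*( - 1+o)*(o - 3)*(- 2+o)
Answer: 4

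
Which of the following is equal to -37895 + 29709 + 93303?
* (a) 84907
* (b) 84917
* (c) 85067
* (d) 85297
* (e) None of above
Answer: e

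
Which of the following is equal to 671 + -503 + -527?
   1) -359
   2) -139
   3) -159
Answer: 1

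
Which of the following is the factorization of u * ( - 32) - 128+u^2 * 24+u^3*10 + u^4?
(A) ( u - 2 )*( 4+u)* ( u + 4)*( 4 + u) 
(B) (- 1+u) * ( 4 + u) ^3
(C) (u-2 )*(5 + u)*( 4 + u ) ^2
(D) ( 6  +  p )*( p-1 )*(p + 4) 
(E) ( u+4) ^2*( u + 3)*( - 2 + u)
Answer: A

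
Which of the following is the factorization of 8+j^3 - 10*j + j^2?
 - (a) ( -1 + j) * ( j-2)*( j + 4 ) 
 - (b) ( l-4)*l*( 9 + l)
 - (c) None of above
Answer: a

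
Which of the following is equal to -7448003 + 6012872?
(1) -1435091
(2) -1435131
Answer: 2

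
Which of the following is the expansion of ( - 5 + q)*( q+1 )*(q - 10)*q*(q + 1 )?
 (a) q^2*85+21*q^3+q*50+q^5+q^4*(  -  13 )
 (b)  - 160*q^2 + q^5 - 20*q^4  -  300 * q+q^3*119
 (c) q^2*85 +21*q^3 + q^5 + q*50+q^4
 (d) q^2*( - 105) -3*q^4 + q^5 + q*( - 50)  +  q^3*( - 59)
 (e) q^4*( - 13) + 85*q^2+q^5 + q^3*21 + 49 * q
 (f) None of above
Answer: a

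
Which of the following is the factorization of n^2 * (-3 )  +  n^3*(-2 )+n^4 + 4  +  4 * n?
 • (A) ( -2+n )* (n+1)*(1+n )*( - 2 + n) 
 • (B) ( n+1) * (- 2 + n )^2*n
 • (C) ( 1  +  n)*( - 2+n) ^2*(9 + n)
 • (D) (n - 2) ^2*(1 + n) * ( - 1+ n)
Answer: A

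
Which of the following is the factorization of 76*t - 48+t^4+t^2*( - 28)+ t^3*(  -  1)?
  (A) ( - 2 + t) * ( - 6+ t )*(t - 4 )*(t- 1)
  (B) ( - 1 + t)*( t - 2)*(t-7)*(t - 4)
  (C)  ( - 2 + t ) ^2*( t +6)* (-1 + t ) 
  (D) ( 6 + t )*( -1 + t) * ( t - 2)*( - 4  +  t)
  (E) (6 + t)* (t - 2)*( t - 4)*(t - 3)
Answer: D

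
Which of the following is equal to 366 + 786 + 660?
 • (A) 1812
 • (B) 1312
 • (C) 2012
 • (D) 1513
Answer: A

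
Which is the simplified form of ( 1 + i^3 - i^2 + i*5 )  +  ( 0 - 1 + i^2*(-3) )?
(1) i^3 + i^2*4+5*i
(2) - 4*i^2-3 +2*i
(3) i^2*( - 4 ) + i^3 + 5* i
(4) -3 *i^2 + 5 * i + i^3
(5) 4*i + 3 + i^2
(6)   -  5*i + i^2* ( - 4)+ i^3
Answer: 3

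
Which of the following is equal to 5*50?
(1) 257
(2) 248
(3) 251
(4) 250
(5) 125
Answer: 4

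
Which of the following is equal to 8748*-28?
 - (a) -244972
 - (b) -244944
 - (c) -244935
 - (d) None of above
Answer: b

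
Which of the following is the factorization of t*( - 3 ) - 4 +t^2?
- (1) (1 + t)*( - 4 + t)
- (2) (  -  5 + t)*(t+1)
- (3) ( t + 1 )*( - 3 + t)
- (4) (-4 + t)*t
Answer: 1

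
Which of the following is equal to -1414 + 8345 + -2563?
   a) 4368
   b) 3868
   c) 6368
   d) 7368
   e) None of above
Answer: a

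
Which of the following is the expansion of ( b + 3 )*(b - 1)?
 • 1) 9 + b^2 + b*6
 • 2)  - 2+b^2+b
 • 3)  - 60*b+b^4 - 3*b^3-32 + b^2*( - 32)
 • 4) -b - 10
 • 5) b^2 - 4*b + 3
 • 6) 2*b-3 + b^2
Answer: 6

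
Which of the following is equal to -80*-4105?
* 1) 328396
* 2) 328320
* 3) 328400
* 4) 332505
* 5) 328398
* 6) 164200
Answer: 3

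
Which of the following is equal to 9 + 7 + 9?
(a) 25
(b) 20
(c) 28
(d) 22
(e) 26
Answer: a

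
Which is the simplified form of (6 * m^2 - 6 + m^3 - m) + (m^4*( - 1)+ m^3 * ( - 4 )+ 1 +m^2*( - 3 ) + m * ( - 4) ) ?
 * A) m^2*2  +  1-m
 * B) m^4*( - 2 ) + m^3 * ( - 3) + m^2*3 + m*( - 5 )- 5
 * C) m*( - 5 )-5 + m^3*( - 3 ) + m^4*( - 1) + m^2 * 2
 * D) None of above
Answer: D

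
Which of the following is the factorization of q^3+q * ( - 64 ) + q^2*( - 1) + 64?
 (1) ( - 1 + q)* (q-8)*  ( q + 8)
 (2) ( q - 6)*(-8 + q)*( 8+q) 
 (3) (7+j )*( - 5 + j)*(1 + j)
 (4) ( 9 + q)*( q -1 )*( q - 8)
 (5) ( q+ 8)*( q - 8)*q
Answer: 1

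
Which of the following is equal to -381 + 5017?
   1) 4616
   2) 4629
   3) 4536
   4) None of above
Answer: 4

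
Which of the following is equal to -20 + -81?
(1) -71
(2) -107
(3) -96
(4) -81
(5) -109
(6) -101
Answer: 6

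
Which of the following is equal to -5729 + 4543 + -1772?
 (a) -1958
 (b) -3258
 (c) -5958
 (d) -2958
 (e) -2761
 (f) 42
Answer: d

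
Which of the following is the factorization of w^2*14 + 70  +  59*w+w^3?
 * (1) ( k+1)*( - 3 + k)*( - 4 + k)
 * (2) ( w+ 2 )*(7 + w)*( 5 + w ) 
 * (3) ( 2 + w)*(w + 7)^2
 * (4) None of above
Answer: 2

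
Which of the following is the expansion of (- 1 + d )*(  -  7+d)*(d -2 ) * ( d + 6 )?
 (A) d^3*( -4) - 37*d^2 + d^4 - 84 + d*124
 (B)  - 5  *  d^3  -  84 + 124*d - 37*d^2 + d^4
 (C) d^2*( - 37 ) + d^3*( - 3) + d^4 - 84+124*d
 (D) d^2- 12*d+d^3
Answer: A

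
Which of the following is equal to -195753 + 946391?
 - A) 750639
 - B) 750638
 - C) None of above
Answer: B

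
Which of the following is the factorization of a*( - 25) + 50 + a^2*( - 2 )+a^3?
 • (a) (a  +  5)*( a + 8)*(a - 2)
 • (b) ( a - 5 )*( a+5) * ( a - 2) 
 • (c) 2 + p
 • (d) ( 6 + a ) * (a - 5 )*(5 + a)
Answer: b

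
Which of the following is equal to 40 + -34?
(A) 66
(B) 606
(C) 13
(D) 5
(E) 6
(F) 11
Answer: E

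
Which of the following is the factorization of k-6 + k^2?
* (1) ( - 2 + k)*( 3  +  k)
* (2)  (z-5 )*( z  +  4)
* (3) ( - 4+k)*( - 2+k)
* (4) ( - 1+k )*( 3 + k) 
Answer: 1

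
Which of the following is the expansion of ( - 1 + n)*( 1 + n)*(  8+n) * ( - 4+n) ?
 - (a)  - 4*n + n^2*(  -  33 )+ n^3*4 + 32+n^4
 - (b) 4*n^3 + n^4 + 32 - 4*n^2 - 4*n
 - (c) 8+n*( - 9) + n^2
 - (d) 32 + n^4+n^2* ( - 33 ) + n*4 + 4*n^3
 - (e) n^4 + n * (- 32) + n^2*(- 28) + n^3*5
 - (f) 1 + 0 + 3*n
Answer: a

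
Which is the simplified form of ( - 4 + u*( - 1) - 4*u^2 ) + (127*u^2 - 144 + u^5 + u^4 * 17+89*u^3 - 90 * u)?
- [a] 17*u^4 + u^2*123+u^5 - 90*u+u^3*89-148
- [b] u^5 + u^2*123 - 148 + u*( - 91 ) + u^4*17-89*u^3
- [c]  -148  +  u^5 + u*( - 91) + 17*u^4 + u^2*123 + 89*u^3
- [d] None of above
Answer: c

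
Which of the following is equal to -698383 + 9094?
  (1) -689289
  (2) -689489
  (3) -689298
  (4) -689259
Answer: 1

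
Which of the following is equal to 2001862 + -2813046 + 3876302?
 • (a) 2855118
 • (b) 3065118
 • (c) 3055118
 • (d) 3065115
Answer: b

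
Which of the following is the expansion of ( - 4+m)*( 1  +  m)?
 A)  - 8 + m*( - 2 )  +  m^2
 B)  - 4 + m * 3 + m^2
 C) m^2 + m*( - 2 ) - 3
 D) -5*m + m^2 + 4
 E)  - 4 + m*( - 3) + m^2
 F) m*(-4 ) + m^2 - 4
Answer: E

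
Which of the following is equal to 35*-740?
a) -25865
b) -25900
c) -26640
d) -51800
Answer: b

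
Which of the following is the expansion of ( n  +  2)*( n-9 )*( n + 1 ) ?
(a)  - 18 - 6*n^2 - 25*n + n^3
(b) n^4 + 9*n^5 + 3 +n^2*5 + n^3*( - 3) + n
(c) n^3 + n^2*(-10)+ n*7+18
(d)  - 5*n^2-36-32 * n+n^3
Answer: a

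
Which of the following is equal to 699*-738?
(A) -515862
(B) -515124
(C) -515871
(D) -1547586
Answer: A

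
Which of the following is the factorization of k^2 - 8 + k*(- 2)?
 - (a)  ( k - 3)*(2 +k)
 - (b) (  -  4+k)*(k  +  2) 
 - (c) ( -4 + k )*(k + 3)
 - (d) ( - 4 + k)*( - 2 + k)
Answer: b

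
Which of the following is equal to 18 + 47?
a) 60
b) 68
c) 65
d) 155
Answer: c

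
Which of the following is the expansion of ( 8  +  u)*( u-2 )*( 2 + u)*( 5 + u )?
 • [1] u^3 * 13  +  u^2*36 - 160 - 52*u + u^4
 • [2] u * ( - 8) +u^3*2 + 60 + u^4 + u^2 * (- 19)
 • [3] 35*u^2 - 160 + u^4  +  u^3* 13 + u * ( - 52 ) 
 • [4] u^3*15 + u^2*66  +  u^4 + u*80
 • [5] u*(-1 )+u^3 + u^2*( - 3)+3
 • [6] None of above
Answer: 1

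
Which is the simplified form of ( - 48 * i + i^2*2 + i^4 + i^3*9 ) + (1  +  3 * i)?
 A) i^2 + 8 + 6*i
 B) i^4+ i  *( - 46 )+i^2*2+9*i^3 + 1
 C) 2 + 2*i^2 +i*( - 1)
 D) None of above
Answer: D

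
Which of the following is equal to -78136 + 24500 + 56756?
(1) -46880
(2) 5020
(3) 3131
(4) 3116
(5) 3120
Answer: 5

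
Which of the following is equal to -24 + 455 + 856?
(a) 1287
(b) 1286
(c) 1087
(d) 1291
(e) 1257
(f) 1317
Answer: a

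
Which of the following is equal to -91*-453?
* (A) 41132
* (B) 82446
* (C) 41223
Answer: C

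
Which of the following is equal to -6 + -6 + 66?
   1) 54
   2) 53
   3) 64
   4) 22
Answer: 1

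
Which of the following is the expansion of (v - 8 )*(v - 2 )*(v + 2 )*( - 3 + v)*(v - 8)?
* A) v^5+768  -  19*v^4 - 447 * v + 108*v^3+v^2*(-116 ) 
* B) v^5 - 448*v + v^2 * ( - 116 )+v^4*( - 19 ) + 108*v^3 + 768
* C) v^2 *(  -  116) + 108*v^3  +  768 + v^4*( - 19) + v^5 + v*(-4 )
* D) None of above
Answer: B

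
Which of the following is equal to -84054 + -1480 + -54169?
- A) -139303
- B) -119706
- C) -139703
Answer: C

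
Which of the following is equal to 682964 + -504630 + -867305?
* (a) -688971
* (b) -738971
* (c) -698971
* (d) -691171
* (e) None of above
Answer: a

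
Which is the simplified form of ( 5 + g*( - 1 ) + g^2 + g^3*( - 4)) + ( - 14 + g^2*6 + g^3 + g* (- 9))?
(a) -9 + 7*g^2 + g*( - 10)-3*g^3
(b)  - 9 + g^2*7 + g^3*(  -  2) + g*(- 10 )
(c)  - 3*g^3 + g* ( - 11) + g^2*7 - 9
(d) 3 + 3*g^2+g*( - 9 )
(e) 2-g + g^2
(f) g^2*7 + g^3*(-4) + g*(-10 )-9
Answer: a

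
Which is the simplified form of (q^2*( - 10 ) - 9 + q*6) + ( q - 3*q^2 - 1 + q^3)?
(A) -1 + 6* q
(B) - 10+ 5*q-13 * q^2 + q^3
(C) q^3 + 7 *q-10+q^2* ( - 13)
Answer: C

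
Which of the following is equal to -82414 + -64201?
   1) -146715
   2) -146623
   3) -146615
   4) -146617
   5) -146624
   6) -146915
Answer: 3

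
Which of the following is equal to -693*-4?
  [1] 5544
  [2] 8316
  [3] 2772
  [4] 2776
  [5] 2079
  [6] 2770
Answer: 3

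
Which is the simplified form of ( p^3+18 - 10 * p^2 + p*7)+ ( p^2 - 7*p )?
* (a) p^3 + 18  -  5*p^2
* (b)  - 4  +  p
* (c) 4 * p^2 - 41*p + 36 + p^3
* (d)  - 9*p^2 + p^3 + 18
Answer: d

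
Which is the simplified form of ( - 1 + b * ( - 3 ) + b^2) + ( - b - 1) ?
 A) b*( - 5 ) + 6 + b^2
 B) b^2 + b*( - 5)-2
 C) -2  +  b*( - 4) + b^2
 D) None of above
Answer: C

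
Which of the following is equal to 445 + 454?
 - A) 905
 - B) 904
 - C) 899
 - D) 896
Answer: C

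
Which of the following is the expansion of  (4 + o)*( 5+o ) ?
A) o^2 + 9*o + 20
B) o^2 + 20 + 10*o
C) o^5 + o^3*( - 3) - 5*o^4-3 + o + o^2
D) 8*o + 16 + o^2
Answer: A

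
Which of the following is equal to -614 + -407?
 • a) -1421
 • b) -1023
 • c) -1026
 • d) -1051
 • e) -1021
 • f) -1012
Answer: e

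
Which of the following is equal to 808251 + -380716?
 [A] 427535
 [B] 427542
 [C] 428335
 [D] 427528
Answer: A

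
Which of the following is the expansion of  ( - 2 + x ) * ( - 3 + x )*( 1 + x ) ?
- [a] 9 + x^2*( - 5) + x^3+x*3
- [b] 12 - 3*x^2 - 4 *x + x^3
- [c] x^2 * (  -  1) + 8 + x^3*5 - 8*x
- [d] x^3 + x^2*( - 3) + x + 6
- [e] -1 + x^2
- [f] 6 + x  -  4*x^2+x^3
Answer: f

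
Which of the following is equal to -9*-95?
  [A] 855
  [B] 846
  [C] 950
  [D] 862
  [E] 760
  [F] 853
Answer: A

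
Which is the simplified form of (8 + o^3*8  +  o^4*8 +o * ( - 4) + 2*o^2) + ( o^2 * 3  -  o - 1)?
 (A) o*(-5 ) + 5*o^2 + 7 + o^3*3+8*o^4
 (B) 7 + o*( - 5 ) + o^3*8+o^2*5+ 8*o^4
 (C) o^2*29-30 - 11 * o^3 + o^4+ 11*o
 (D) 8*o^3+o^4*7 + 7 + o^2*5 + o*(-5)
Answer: B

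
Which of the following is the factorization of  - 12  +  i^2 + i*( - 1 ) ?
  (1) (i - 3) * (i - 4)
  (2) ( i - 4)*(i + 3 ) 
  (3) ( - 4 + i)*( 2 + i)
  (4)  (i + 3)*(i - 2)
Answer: 2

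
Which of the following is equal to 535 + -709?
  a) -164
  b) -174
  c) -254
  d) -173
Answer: b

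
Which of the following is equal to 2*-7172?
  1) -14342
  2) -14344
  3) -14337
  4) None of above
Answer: 2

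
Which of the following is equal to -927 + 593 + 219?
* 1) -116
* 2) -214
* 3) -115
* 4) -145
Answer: 3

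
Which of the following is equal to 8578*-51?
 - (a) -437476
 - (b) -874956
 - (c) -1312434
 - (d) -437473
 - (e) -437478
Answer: e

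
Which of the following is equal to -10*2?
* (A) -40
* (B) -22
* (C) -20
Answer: C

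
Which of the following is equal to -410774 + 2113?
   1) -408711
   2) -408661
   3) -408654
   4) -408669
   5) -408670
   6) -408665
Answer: 2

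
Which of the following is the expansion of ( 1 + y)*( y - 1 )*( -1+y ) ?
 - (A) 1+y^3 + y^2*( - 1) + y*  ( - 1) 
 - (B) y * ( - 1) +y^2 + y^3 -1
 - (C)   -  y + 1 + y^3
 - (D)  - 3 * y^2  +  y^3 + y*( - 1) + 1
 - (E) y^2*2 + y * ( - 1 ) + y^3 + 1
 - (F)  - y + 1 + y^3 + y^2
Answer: A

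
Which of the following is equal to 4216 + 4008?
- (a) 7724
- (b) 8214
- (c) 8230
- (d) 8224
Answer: d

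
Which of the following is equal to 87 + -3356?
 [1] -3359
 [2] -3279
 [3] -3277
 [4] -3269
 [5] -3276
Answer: 4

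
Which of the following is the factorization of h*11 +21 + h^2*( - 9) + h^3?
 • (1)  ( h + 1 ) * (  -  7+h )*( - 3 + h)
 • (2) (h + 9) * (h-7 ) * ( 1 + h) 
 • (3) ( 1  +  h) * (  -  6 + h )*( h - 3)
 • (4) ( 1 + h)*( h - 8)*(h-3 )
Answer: 1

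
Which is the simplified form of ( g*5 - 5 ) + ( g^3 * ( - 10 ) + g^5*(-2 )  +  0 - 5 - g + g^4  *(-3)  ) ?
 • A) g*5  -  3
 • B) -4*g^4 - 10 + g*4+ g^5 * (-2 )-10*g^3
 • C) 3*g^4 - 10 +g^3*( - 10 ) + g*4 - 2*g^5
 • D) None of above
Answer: D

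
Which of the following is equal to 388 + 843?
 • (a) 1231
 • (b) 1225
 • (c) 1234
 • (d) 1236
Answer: a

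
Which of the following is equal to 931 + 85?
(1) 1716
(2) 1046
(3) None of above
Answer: 3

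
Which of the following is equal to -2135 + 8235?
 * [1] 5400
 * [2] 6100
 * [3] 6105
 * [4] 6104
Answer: 2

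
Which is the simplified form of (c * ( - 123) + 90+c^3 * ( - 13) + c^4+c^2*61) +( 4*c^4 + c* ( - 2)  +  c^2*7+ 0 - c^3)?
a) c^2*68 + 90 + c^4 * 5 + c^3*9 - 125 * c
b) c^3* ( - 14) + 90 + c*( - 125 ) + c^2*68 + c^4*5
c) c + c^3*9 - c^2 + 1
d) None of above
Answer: b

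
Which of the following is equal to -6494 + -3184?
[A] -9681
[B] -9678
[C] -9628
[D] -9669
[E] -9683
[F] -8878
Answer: B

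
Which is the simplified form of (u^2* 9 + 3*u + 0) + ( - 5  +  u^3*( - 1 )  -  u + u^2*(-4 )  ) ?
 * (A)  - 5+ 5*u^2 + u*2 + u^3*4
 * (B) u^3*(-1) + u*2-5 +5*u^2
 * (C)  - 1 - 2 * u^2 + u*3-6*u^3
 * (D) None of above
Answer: B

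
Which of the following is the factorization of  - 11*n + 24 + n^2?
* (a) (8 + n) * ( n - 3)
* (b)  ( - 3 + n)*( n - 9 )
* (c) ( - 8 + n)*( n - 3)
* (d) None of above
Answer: c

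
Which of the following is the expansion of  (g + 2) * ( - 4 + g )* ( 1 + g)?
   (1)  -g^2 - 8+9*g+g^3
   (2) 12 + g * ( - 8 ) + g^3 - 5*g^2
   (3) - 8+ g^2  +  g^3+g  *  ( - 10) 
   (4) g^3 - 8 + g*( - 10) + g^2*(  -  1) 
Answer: 4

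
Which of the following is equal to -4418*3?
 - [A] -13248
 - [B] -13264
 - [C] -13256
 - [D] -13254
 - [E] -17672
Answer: D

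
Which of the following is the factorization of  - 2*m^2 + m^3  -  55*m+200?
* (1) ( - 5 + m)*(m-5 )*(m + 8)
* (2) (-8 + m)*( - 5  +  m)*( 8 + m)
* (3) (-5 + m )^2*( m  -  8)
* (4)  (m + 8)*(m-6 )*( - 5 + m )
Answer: 1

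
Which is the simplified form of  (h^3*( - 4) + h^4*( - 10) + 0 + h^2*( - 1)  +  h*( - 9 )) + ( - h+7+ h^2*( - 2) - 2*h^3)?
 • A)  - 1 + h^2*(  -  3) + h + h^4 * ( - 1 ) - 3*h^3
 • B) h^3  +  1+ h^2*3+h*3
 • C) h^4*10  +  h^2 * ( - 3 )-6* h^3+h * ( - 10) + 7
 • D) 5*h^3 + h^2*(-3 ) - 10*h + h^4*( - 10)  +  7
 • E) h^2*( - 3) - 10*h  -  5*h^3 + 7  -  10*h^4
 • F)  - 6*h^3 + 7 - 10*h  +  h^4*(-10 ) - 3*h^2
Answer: F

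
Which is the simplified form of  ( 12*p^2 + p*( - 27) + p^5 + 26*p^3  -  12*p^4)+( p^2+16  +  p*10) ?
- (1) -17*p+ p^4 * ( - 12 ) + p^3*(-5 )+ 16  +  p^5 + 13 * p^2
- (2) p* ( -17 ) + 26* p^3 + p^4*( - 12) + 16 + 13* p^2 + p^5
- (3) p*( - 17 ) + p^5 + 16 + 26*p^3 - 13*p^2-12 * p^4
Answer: 2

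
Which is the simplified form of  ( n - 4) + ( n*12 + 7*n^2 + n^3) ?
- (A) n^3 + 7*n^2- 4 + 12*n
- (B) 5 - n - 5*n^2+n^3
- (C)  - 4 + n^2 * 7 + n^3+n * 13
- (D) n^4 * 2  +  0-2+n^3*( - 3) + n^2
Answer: C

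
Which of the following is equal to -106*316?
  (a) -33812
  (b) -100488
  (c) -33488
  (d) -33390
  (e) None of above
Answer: e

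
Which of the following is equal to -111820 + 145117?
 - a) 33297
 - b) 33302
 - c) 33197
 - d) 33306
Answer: a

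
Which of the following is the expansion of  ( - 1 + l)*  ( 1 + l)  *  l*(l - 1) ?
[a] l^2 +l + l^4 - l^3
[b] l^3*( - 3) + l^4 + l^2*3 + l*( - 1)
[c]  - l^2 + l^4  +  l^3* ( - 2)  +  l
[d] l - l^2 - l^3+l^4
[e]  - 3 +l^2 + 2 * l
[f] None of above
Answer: d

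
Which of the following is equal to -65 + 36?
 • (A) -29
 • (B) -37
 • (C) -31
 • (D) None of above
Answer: A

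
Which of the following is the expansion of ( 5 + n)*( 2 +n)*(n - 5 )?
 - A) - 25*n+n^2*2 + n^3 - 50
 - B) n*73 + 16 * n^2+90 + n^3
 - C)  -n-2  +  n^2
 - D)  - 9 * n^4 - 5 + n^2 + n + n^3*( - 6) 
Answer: A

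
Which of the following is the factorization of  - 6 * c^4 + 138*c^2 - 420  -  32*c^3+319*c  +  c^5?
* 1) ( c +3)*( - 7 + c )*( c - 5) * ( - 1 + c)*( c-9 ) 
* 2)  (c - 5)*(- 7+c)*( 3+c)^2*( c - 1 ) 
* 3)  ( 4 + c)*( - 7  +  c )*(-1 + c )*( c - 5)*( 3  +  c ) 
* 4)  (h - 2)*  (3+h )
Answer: 3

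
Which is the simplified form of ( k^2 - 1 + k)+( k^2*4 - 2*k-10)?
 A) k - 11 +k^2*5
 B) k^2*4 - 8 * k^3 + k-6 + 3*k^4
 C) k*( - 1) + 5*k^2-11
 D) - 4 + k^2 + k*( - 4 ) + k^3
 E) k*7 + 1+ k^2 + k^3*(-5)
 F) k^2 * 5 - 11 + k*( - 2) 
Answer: C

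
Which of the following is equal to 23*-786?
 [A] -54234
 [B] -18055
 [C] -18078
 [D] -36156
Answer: C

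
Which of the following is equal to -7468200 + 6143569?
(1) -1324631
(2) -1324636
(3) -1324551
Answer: 1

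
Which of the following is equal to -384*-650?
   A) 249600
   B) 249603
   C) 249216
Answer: A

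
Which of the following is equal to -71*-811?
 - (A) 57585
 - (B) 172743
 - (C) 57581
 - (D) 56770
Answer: C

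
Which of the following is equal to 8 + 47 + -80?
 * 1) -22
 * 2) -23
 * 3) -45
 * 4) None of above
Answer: 4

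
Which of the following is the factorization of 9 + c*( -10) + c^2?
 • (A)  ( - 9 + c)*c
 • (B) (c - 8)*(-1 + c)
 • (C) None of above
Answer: C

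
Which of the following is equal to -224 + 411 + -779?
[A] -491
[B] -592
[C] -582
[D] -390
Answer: B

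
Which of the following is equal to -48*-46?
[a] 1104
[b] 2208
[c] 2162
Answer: b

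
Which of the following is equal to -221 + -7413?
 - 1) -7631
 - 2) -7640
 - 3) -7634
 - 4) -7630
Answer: 3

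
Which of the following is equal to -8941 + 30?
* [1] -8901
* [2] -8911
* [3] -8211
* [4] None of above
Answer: 2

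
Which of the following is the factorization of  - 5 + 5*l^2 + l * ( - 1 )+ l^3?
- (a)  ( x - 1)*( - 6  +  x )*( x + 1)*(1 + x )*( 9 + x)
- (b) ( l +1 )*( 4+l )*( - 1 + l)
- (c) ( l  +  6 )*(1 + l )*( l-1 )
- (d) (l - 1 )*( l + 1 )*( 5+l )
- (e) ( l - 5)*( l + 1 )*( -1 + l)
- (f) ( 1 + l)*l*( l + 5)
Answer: d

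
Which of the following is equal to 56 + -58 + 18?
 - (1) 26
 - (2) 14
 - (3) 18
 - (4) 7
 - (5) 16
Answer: 5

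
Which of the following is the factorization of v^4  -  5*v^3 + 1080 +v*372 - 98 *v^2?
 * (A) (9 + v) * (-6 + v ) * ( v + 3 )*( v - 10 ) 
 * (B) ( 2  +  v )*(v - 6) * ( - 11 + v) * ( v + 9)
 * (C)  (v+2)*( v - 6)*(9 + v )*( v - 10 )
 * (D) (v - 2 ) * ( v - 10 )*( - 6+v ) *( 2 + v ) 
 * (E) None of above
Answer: C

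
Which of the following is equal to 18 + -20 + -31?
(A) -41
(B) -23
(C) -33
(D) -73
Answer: C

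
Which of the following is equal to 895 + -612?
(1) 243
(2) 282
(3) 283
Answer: 3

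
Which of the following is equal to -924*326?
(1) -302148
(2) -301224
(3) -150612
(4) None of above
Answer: 2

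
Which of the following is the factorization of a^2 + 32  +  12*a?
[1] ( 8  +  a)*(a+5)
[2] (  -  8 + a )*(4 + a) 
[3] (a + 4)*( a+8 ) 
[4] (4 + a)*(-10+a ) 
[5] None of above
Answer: 3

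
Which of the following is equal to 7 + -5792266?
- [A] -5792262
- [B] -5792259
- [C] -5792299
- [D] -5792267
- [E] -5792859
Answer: B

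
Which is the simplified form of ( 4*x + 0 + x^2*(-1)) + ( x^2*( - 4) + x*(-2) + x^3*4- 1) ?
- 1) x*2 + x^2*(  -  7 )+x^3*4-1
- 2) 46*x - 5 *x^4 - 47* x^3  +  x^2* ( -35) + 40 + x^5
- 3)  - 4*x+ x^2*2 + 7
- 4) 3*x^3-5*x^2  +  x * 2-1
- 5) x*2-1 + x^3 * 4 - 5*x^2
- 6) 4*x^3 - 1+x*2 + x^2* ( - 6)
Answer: 5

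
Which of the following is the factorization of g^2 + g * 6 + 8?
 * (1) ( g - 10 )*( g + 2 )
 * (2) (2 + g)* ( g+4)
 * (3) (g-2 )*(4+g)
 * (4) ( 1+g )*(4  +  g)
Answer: 2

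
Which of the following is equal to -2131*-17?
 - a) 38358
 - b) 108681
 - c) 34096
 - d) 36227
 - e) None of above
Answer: d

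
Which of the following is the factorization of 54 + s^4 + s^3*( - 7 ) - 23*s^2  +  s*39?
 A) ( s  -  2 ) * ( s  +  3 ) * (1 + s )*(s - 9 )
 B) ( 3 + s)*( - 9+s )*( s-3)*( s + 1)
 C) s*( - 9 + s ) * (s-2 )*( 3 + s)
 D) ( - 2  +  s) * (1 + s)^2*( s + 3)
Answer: A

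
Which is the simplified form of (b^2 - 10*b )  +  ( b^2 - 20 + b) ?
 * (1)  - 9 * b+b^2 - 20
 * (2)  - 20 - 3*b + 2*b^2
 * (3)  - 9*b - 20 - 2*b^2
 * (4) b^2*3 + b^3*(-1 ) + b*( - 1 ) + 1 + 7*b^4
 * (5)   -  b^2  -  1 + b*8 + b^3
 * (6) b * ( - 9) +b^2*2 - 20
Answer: 6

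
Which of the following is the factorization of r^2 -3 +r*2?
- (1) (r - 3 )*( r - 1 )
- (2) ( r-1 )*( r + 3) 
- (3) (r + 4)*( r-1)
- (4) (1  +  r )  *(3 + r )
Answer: 2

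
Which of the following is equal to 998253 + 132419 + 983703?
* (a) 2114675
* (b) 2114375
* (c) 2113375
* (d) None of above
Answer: b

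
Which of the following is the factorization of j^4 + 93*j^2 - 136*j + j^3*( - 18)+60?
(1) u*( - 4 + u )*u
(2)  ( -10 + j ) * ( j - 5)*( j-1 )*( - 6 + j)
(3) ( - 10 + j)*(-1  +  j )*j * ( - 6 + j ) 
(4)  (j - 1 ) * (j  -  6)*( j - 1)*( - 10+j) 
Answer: 4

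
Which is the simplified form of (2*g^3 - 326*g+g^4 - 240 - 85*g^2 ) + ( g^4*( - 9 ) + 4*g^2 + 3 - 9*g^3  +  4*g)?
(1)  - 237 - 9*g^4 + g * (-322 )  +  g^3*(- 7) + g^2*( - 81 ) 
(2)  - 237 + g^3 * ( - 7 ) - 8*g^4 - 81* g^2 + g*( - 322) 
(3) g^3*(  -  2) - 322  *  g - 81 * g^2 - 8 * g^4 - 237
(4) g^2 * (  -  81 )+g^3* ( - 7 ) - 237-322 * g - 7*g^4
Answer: 2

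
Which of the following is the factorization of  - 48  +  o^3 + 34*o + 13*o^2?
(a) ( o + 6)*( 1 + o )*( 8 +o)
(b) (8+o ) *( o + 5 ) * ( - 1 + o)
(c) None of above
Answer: c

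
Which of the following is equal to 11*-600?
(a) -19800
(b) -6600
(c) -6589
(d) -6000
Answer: b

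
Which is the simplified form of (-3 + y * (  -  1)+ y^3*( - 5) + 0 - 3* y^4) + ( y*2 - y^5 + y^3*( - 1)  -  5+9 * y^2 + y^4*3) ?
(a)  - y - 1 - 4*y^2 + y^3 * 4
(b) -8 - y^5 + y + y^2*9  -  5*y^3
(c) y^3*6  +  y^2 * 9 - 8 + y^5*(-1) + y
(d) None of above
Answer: d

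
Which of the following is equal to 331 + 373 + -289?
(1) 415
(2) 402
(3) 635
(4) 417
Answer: 1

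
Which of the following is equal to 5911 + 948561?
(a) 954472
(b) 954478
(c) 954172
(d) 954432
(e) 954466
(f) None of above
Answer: a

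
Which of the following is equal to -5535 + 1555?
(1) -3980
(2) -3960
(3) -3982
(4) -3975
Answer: 1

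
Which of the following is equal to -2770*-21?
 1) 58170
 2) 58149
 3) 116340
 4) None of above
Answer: 1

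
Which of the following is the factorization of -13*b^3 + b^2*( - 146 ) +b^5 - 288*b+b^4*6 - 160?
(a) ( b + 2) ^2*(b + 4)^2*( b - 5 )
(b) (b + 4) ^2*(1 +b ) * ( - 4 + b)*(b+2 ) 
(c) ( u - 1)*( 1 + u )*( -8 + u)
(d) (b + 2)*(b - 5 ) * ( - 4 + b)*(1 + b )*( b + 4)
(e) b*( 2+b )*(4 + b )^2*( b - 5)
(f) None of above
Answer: f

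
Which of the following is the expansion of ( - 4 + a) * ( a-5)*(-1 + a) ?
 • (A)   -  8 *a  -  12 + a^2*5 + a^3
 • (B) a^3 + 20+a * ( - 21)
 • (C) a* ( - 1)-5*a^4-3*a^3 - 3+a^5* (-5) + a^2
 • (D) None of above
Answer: D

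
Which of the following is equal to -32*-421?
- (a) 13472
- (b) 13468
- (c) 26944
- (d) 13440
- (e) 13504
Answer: a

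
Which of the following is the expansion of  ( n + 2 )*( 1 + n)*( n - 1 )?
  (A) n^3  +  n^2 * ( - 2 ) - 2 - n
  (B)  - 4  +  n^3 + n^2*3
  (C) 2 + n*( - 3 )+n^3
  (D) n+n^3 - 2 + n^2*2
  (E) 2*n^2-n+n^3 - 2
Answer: E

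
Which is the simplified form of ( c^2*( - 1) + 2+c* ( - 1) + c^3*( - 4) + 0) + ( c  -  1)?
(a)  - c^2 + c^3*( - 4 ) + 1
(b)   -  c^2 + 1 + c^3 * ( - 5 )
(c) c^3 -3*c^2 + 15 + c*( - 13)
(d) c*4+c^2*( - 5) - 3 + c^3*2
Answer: a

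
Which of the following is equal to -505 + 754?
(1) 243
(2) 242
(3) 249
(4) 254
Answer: 3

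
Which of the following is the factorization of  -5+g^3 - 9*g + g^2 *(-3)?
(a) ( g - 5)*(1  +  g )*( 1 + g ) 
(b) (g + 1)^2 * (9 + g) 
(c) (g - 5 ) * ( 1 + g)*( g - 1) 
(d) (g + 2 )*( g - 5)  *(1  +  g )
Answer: a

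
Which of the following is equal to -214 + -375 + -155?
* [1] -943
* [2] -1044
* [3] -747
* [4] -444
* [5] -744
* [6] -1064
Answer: 5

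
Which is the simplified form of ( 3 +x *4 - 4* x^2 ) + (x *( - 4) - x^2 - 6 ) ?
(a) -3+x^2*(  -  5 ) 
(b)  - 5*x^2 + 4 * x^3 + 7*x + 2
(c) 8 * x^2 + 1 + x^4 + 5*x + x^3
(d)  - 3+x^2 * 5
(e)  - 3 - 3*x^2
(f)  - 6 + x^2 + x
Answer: a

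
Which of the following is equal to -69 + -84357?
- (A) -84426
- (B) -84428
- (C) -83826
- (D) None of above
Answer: A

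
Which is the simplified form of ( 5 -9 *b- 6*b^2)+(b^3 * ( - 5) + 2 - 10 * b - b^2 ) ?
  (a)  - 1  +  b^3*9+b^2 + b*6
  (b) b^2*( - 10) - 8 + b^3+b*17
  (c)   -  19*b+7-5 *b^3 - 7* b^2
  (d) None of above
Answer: c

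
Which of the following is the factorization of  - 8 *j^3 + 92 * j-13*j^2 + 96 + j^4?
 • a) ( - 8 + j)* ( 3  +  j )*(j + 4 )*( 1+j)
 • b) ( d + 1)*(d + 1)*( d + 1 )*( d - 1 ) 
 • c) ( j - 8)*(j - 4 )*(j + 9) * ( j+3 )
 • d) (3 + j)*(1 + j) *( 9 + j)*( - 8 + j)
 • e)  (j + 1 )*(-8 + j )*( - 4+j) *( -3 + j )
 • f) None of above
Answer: f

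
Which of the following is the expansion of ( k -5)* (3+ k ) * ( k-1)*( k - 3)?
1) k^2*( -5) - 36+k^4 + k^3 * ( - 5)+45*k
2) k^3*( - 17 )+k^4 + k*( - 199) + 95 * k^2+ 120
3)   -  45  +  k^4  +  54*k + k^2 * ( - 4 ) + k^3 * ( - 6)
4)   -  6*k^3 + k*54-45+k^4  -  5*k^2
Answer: 3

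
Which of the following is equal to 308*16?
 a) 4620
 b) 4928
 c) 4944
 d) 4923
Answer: b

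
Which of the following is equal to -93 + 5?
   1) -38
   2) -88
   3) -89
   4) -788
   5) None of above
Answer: 2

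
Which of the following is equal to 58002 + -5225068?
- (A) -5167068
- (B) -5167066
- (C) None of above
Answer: B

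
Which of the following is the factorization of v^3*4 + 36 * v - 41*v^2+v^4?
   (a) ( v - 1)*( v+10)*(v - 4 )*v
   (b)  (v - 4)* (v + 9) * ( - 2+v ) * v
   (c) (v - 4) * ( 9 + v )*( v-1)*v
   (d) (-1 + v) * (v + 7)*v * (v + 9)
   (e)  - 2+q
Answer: c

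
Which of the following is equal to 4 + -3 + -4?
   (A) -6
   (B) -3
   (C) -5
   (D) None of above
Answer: B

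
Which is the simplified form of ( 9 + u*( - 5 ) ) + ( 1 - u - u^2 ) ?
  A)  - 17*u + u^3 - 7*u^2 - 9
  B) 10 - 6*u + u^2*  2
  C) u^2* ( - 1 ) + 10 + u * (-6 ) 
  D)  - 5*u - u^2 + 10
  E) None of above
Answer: C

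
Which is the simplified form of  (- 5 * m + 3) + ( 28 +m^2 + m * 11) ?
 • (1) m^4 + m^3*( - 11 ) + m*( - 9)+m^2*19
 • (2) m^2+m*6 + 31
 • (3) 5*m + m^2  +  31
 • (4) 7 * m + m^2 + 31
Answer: 2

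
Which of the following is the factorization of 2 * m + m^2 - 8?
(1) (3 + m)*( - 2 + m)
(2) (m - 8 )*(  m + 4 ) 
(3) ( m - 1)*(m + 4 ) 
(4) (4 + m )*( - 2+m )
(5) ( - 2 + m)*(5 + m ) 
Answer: 4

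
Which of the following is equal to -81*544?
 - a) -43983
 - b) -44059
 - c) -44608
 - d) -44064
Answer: d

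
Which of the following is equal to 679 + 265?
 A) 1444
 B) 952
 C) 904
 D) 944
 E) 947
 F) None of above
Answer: D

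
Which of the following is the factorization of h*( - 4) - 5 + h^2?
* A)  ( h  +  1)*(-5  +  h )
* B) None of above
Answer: A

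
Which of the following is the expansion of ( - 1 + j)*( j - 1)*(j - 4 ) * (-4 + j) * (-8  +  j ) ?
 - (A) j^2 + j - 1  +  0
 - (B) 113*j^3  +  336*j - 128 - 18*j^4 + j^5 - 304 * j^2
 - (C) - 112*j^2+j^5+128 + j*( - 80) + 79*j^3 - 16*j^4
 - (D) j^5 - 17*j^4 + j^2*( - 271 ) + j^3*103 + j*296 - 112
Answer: B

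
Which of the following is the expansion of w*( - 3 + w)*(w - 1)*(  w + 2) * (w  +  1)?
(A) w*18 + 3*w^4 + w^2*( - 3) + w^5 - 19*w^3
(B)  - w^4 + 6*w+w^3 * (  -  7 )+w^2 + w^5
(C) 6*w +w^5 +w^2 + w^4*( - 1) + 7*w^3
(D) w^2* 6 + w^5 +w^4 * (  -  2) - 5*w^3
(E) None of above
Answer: B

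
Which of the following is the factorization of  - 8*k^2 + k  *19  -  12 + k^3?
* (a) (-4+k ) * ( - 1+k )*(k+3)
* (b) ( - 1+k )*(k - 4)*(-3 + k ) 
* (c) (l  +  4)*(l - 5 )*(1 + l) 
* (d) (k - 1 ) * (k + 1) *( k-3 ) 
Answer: b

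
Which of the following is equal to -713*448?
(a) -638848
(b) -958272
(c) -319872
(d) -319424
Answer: d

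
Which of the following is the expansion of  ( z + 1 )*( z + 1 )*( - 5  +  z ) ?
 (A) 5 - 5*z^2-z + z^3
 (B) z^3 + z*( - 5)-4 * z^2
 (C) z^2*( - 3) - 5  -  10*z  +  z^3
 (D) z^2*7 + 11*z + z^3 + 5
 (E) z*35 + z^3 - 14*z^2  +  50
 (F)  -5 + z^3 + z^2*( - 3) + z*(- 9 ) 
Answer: F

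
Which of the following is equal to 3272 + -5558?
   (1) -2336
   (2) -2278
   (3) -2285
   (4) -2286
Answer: 4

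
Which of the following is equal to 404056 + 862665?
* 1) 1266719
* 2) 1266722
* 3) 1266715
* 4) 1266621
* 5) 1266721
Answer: 5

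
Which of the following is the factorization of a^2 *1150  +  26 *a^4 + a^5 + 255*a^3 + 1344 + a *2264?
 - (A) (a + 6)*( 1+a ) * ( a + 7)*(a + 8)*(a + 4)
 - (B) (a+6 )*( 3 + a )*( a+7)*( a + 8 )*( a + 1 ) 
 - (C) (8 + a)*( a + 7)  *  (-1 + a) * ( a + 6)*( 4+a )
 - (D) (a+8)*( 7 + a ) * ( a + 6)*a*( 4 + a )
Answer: A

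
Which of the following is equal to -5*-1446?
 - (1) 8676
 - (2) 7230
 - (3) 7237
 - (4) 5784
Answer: 2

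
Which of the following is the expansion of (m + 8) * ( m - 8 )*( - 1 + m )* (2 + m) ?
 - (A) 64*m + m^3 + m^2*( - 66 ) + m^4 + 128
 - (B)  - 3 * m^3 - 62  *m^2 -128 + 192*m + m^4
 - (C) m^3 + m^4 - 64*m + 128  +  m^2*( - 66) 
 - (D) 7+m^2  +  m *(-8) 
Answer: C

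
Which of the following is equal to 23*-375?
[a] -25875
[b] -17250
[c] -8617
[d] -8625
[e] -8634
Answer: d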